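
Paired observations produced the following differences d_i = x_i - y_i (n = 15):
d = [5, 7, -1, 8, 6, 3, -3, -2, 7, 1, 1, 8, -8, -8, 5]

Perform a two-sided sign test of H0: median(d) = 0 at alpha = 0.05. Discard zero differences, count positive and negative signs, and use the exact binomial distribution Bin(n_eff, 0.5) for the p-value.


Step 1: Discard zero differences. Original n = 15; n_eff = number of nonzero differences = 15.
Nonzero differences (with sign): +5, +7, -1, +8, +6, +3, -3, -2, +7, +1, +1, +8, -8, -8, +5
Step 2: Count signs: positive = 10, negative = 5.
Step 3: Under H0: P(positive) = 0.5, so the number of positives S ~ Bin(15, 0.5).
Step 4: Two-sided exact p-value = sum of Bin(15,0.5) probabilities at or below the observed probability = 0.301758.
Step 5: alpha = 0.05. fail to reject H0.

n_eff = 15, pos = 10, neg = 5, p = 0.301758, fail to reject H0.


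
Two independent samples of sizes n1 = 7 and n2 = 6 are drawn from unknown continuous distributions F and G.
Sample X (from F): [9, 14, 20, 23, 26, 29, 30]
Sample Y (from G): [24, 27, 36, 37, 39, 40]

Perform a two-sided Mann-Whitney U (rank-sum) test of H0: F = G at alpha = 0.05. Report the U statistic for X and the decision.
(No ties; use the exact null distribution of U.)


Step 1: Combine and sort all 13 observations; assign midranks.
sorted (value, group): (9,X), (14,X), (20,X), (23,X), (24,Y), (26,X), (27,Y), (29,X), (30,X), (36,Y), (37,Y), (39,Y), (40,Y)
ranks: 9->1, 14->2, 20->3, 23->4, 24->5, 26->6, 27->7, 29->8, 30->9, 36->10, 37->11, 39->12, 40->13
Step 2: Rank sum for X: R1 = 1 + 2 + 3 + 4 + 6 + 8 + 9 = 33.
Step 3: U_X = R1 - n1(n1+1)/2 = 33 - 7*8/2 = 33 - 28 = 5.
       U_Y = n1*n2 - U_X = 42 - 5 = 37.
Step 4: No ties, so the exact null distribution of U (based on enumerating the C(13,7) = 1716 equally likely rank assignments) gives the two-sided p-value.
Step 5: p-value = 0.022145; compare to alpha = 0.05. reject H0.

U_X = 5, p = 0.022145, reject H0 at alpha = 0.05.


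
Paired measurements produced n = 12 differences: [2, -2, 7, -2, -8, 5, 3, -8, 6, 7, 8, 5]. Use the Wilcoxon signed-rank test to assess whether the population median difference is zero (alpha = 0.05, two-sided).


Step 1: Drop any zero differences (none here) and take |d_i|.
|d| = [2, 2, 7, 2, 8, 5, 3, 8, 6, 7, 8, 5]
Step 2: Midrank |d_i| (ties get averaged ranks).
ranks: |2|->2, |2|->2, |7|->8.5, |2|->2, |8|->11, |5|->5.5, |3|->4, |8|->11, |6|->7, |7|->8.5, |8|->11, |5|->5.5
Step 3: Attach original signs; sum ranks with positive sign and with negative sign.
W+ = 2 + 8.5 + 5.5 + 4 + 7 + 8.5 + 11 + 5.5 = 52
W- = 2 + 2 + 11 + 11 = 26
(Check: W+ + W- = 78 should equal n(n+1)/2 = 78.)
Step 4: Test statistic W = min(W+, W-) = 26.
Step 5: Ties in |d|, so use the tie-corrected normal approximation.
        E[W] = n(n+1)/4 = 12*13/4 = 39.
        Tie groups: |d|=2 (t=3), |d|=5 (t=2), |d|=7 (t=2), |d|=8 (t=3); sum(t^3 - t) = 60.
        Var[W] = n(n+1)(2n+1)/24 - sum(t^3-t)/48 = 3900/24 - 60/48 = 161.25.
        z = (W - E[W]) / sqrt(Var[W]) = (26 - 39) / 12.6984 = -1.0237.
        Two-sided p = 2*Phi(z) = 0.305954.
Step 6: alpha = 0.05. fail to reject H0.

W+ = 52, W- = 26, W = min = 26, p = 0.305954, fail to reject H0.


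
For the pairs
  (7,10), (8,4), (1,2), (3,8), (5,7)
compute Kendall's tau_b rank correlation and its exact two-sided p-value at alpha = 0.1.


Step 1: Enumerate the 10 unordered pairs (i,j) with i<j and classify each by sign(x_j-x_i) * sign(y_j-y_i).
  (1,2):dx=+1,dy=-6->D; (1,3):dx=-6,dy=-8->C; (1,4):dx=-4,dy=-2->C; (1,5):dx=-2,dy=-3->C
  (2,3):dx=-7,dy=-2->C; (2,4):dx=-5,dy=+4->D; (2,5):dx=-3,dy=+3->D; (3,4):dx=+2,dy=+6->C
  (3,5):dx=+4,dy=+5->C; (4,5):dx=+2,dy=-1->D
Step 2: C = 6, D = 4, total pairs = 10.
Step 3: tau = (C - D)/(n(n-1)/2) = (6 - 4)/10 = 0.200000.
Step 4: Exact two-sided p-value (enumerate n! = 120 permutations of y under H0): p = 0.816667.
Step 5: alpha = 0.1. fail to reject H0.

tau_b = 0.2000 (C=6, D=4), p = 0.816667, fail to reject H0.


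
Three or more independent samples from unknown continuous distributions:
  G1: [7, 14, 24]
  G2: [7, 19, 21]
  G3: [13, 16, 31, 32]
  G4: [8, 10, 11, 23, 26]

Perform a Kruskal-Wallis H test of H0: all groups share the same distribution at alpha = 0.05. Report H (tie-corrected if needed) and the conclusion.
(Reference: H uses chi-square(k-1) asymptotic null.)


Step 1: Combine all N = 15 observations and assign midranks.
sorted (value, group, rank): (7,G1,1.5), (7,G2,1.5), (8,G4,3), (10,G4,4), (11,G4,5), (13,G3,6), (14,G1,7), (16,G3,8), (19,G2,9), (21,G2,10), (23,G4,11), (24,G1,12), (26,G4,13), (31,G3,14), (32,G3,15)
Step 2: Sum ranks within each group.
R_1 = 20.5 (n_1 = 3)
R_2 = 20.5 (n_2 = 3)
R_3 = 43 (n_3 = 4)
R_4 = 36 (n_4 = 5)
Step 3: H = 12/(N(N+1)) * sum(R_i^2/n_i) - 3(N+1)
     = 12/(15*16) * (20.5^2/3 + 20.5^2/3 + 43^2/4 + 36^2/5) - 3*16
     = 0.050000 * 1001.62 - 48
     = 2.080833.
Step 4: Ties present; correction factor C = 1 - 6/(15^3 - 15) = 0.998214. Corrected H = 2.080833 / 0.998214 = 2.084556.
Step 5: Under H0, H ~ chi^2(3); p-value = 0.555044.
Step 6: alpha = 0.05. fail to reject H0.

H = 2.0846, df = 3, p = 0.555044, fail to reject H0.


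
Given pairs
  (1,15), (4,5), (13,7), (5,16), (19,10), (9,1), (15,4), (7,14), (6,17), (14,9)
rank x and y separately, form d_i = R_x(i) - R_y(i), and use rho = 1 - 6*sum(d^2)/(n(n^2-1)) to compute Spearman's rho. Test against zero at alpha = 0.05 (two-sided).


Step 1: Rank x and y separately (midranks; no ties here).
rank(x): 1->1, 4->2, 13->7, 5->3, 19->10, 9->6, 15->9, 7->5, 6->4, 14->8
rank(y): 15->8, 5->3, 7->4, 16->9, 10->6, 1->1, 4->2, 14->7, 17->10, 9->5
Step 2: d_i = R_x(i) - R_y(i); compute d_i^2.
  (1-8)^2=49, (2-3)^2=1, (7-4)^2=9, (3-9)^2=36, (10-6)^2=16, (6-1)^2=25, (9-2)^2=49, (5-7)^2=4, (4-10)^2=36, (8-5)^2=9
sum(d^2) = 234.
Step 3: rho = 1 - 6*234 / (10*(10^2 - 1)) = 1 - 1404/990 = -0.418182.
Step 4: Under H0, t = rho * sqrt((n-2)/(1-rho^2)) = -1.3021 ~ t(8).
Step 5: Two-sided p-value from the t-distribution with 8 df = 0.229113.
Step 6: alpha = 0.05. fail to reject H0.

rho = -0.4182, p = 0.229113, fail to reject H0 at alpha = 0.05.


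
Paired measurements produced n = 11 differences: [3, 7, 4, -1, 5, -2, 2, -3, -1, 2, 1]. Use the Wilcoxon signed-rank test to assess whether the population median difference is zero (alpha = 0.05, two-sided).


Step 1: Drop any zero differences (none here) and take |d_i|.
|d| = [3, 7, 4, 1, 5, 2, 2, 3, 1, 2, 1]
Step 2: Midrank |d_i| (ties get averaged ranks).
ranks: |3|->7.5, |7|->11, |4|->9, |1|->2, |5|->10, |2|->5, |2|->5, |3|->7.5, |1|->2, |2|->5, |1|->2
Step 3: Attach original signs; sum ranks with positive sign and with negative sign.
W+ = 7.5 + 11 + 9 + 10 + 5 + 5 + 2 = 49.5
W- = 2 + 5 + 7.5 + 2 = 16.5
(Check: W+ + W- = 66 should equal n(n+1)/2 = 66.)
Step 4: Test statistic W = min(W+, W-) = 16.5.
Step 5: Ties in |d|, so use the tie-corrected normal approximation.
        E[W] = n(n+1)/4 = 11*12/4 = 33.
        Tie groups: |d|=1 (t=3), |d|=2 (t=3), |d|=3 (t=2); sum(t^3 - t) = 54.
        Var[W] = n(n+1)(2n+1)/24 - sum(t^3-t)/48 = 3036/24 - 54/48 = 125.375.
        z = (W - E[W]) / sqrt(Var[W]) = (16.5 - 33) / 11.1971 = -1.4736.
        Two-sided p = 2*Phi(z) = 0.140590.
Step 6: alpha = 0.05. fail to reject H0.

W+ = 49.5, W- = 16.5, W = min = 16.5, p = 0.140590, fail to reject H0.


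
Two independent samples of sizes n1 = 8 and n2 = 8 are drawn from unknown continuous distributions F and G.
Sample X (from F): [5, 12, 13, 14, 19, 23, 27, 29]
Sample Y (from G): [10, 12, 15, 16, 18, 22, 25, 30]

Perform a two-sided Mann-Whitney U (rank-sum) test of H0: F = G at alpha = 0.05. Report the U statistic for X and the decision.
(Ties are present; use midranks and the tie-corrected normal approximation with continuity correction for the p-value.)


Step 1: Combine and sort all 16 observations; assign midranks.
sorted (value, group): (5,X), (10,Y), (12,X), (12,Y), (13,X), (14,X), (15,Y), (16,Y), (18,Y), (19,X), (22,Y), (23,X), (25,Y), (27,X), (29,X), (30,Y)
ranks: 5->1, 10->2, 12->3.5, 12->3.5, 13->5, 14->6, 15->7, 16->8, 18->9, 19->10, 22->11, 23->12, 25->13, 27->14, 29->15, 30->16
Step 2: Rank sum for X: R1 = 1 + 3.5 + 5 + 6 + 10 + 12 + 14 + 15 = 66.5.
Step 3: U_X = R1 - n1(n1+1)/2 = 66.5 - 8*9/2 = 66.5 - 36 = 30.5.
       U_Y = n1*n2 - U_X = 64 - 30.5 = 33.5.
Step 4: Ties are present, so use the tie-corrected normal approximation (with continuity correction) for the p-value.
Step 5: p-value = 0.916298; compare to alpha = 0.05. fail to reject H0.

U_X = 30.5, p = 0.916298, fail to reject H0 at alpha = 0.05.


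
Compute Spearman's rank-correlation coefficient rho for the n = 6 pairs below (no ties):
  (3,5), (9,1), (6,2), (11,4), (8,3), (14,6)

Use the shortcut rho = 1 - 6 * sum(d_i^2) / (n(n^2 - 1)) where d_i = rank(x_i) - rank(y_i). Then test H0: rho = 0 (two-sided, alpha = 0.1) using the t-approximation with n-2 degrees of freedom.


Step 1: Rank x and y separately (midranks; no ties here).
rank(x): 3->1, 9->4, 6->2, 11->5, 8->3, 14->6
rank(y): 5->5, 1->1, 2->2, 4->4, 3->3, 6->6
Step 2: d_i = R_x(i) - R_y(i); compute d_i^2.
  (1-5)^2=16, (4-1)^2=9, (2-2)^2=0, (5-4)^2=1, (3-3)^2=0, (6-6)^2=0
sum(d^2) = 26.
Step 3: rho = 1 - 6*26 / (6*(6^2 - 1)) = 1 - 156/210 = 0.257143.
Step 4: Under H0, t = rho * sqrt((n-2)/(1-rho^2)) = 0.5322 ~ t(4).
Step 5: Two-sided p-value from the t-distribution with 4 df = 0.622787.
Step 6: alpha = 0.1. fail to reject H0.

rho = 0.2571, p = 0.622787, fail to reject H0 at alpha = 0.1.


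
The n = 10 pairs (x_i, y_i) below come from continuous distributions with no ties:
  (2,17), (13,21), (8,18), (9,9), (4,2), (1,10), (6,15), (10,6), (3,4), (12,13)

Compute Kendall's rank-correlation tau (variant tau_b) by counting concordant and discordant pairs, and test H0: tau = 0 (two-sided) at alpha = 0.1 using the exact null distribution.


Step 1: Enumerate the 45 unordered pairs (i,j) with i<j and classify each by sign(x_j-x_i) * sign(y_j-y_i).
  (1,2):dx=+11,dy=+4->C; (1,3):dx=+6,dy=+1->C; (1,4):dx=+7,dy=-8->D; (1,5):dx=+2,dy=-15->D
  (1,6):dx=-1,dy=-7->C; (1,7):dx=+4,dy=-2->D; (1,8):dx=+8,dy=-11->D; (1,9):dx=+1,dy=-13->D
  (1,10):dx=+10,dy=-4->D; (2,3):dx=-5,dy=-3->C; (2,4):dx=-4,dy=-12->C; (2,5):dx=-9,dy=-19->C
  (2,6):dx=-12,dy=-11->C; (2,7):dx=-7,dy=-6->C; (2,8):dx=-3,dy=-15->C; (2,9):dx=-10,dy=-17->C
  (2,10):dx=-1,dy=-8->C; (3,4):dx=+1,dy=-9->D; (3,5):dx=-4,dy=-16->C; (3,6):dx=-7,dy=-8->C
  (3,7):dx=-2,dy=-3->C; (3,8):dx=+2,dy=-12->D; (3,9):dx=-5,dy=-14->C; (3,10):dx=+4,dy=-5->D
  (4,5):dx=-5,dy=-7->C; (4,6):dx=-8,dy=+1->D; (4,7):dx=-3,dy=+6->D; (4,8):dx=+1,dy=-3->D
  (4,9):dx=-6,dy=-5->C; (4,10):dx=+3,dy=+4->C; (5,6):dx=-3,dy=+8->D; (5,7):dx=+2,dy=+13->C
  (5,8):dx=+6,dy=+4->C; (5,9):dx=-1,dy=+2->D; (5,10):dx=+8,dy=+11->C; (6,7):dx=+5,dy=+5->C
  (6,8):dx=+9,dy=-4->D; (6,9):dx=+2,dy=-6->D; (6,10):dx=+11,dy=+3->C; (7,8):dx=+4,dy=-9->D
  (7,9):dx=-3,dy=-11->C; (7,10):dx=+6,dy=-2->D; (8,9):dx=-7,dy=-2->C; (8,10):dx=+2,dy=+7->C
  (9,10):dx=+9,dy=+9->C
Step 2: C = 27, D = 18, total pairs = 45.
Step 3: tau = (C - D)/(n(n-1)/2) = (27 - 18)/45 = 0.200000.
Step 4: Exact two-sided p-value (enumerate n! = 3628800 permutations of y under H0): p = 0.484313.
Step 5: alpha = 0.1. fail to reject H0.

tau_b = 0.2000 (C=27, D=18), p = 0.484313, fail to reject H0.


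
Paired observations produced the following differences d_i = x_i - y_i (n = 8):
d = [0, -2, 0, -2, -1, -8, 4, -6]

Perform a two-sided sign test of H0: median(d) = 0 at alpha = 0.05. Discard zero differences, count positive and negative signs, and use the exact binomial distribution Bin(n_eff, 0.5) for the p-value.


Step 1: Discard zero differences. Original n = 8; n_eff = number of nonzero differences = 6.
Nonzero differences (with sign): -2, -2, -1, -8, +4, -6
Step 2: Count signs: positive = 1, negative = 5.
Step 3: Under H0: P(positive) = 0.5, so the number of positives S ~ Bin(6, 0.5).
Step 4: Two-sided exact p-value = sum of Bin(6,0.5) probabilities at or below the observed probability = 0.218750.
Step 5: alpha = 0.05. fail to reject H0.

n_eff = 6, pos = 1, neg = 5, p = 0.218750, fail to reject H0.


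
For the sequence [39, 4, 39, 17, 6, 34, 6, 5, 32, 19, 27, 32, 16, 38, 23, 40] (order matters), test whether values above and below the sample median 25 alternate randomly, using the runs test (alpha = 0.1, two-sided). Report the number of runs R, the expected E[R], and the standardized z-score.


Step 1: Compute median = 25; label A = above, B = below.
Labels in order: ABABBABBABAABABA  (n_A = 8, n_B = 8)
Step 2: Count runs R = 13.
Step 3: Under H0 (random ordering), E[R] = 2*n_A*n_B/(n_A+n_B) + 1 = 2*8*8/16 + 1 = 9.0000.
        Var[R] = 2*n_A*n_B*(2*n_A*n_B - n_A - n_B) / ((n_A+n_B)^2 * (n_A+n_B-1)) = 14336/3840 = 3.7333.
        SD[R] = 1.9322.
Step 4: Continuity-corrected z = (R - 0.5 - E[R]) / SD[R] = (13 - 0.5 - 9.0000) / 1.9322 = 1.8114.
Step 5: Two-sided p-value via normal approximation = 2*(1 - Phi(|z|)) = 0.070076.
Step 6: alpha = 0.1. reject H0.

R = 13, z = 1.8114, p = 0.070076, reject H0.


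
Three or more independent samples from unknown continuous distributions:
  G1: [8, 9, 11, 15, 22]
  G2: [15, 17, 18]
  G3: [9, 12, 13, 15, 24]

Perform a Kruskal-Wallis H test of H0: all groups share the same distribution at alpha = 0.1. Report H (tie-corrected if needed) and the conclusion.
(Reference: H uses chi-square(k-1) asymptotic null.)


Step 1: Combine all N = 13 observations and assign midranks.
sorted (value, group, rank): (8,G1,1), (9,G1,2.5), (9,G3,2.5), (11,G1,4), (12,G3,5), (13,G3,6), (15,G1,8), (15,G2,8), (15,G3,8), (17,G2,10), (18,G2,11), (22,G1,12), (24,G3,13)
Step 2: Sum ranks within each group.
R_1 = 27.5 (n_1 = 5)
R_2 = 29 (n_2 = 3)
R_3 = 34.5 (n_3 = 5)
Step 3: H = 12/(N(N+1)) * sum(R_i^2/n_i) - 3(N+1)
     = 12/(13*14) * (27.5^2/5 + 29^2/3 + 34.5^2/5) - 3*14
     = 0.065934 * 669.633 - 42
     = 2.151648.
Step 4: Ties present; correction factor C = 1 - 30/(13^3 - 13) = 0.986264. Corrected H = 2.151648 / 0.986264 = 2.181616.
Step 5: Under H0, H ~ chi^2(2); p-value = 0.335945.
Step 6: alpha = 0.1. fail to reject H0.

H = 2.1816, df = 2, p = 0.335945, fail to reject H0.


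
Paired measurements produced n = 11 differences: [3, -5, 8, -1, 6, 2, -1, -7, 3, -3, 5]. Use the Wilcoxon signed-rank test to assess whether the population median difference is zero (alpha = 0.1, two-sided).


Step 1: Drop any zero differences (none here) and take |d_i|.
|d| = [3, 5, 8, 1, 6, 2, 1, 7, 3, 3, 5]
Step 2: Midrank |d_i| (ties get averaged ranks).
ranks: |3|->5, |5|->7.5, |8|->11, |1|->1.5, |6|->9, |2|->3, |1|->1.5, |7|->10, |3|->5, |3|->5, |5|->7.5
Step 3: Attach original signs; sum ranks with positive sign and with negative sign.
W+ = 5 + 11 + 9 + 3 + 5 + 7.5 = 40.5
W- = 7.5 + 1.5 + 1.5 + 10 + 5 = 25.5
(Check: W+ + W- = 66 should equal n(n+1)/2 = 66.)
Step 4: Test statistic W = min(W+, W-) = 25.5.
Step 5: Ties in |d|, so use the tie-corrected normal approximation.
        E[W] = n(n+1)/4 = 11*12/4 = 33.
        Tie groups: |d|=1 (t=2), |d|=3 (t=3), |d|=5 (t=2); sum(t^3 - t) = 36.
        Var[W] = n(n+1)(2n+1)/24 - sum(t^3-t)/48 = 3036/24 - 36/48 = 125.75.
        z = (W - E[W]) / sqrt(Var[W]) = (25.5 - 33) / 11.2138 = -0.6688.
        Two-sided p = 2*Phi(z) = 0.503612.
Step 6: alpha = 0.1. fail to reject H0.

W+ = 40.5, W- = 25.5, W = min = 25.5, p = 0.503612, fail to reject H0.


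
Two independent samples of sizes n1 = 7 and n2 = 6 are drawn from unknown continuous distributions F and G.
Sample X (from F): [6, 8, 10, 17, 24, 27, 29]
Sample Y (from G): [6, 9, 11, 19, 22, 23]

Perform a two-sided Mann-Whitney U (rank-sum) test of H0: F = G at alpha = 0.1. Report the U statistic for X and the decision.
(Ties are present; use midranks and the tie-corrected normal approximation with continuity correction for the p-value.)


Step 1: Combine and sort all 13 observations; assign midranks.
sorted (value, group): (6,X), (6,Y), (8,X), (9,Y), (10,X), (11,Y), (17,X), (19,Y), (22,Y), (23,Y), (24,X), (27,X), (29,X)
ranks: 6->1.5, 6->1.5, 8->3, 9->4, 10->5, 11->6, 17->7, 19->8, 22->9, 23->10, 24->11, 27->12, 29->13
Step 2: Rank sum for X: R1 = 1.5 + 3 + 5 + 7 + 11 + 12 + 13 = 52.5.
Step 3: U_X = R1 - n1(n1+1)/2 = 52.5 - 7*8/2 = 52.5 - 28 = 24.5.
       U_Y = n1*n2 - U_X = 42 - 24.5 = 17.5.
Step 4: Ties are present, so use the tie-corrected normal approximation (with continuity correction) for the p-value.
Step 5: p-value = 0.667806; compare to alpha = 0.1. fail to reject H0.

U_X = 24.5, p = 0.667806, fail to reject H0 at alpha = 0.1.


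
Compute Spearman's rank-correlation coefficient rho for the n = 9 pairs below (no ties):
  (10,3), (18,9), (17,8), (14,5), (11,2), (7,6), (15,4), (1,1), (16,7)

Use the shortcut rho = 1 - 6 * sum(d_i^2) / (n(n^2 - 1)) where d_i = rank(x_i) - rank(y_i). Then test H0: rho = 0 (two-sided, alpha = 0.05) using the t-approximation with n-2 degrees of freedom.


Step 1: Rank x and y separately (midranks; no ties here).
rank(x): 10->3, 18->9, 17->8, 14->5, 11->4, 7->2, 15->6, 1->1, 16->7
rank(y): 3->3, 9->9, 8->8, 5->5, 2->2, 6->6, 4->4, 1->1, 7->7
Step 2: d_i = R_x(i) - R_y(i); compute d_i^2.
  (3-3)^2=0, (9-9)^2=0, (8-8)^2=0, (5-5)^2=0, (4-2)^2=4, (2-6)^2=16, (6-4)^2=4, (1-1)^2=0, (7-7)^2=0
sum(d^2) = 24.
Step 3: rho = 1 - 6*24 / (9*(9^2 - 1)) = 1 - 144/720 = 0.800000.
Step 4: Under H0, t = rho * sqrt((n-2)/(1-rho^2)) = 3.5277 ~ t(7).
Step 5: Two-sided p-value from the t-distribution with 7 df = 0.009628.
Step 6: alpha = 0.05. reject H0.

rho = 0.8000, p = 0.009628, reject H0 at alpha = 0.05.


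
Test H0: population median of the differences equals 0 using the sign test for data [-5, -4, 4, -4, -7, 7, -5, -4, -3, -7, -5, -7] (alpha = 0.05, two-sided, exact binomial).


Step 1: Discard zero differences. Original n = 12; n_eff = number of nonzero differences = 12.
Nonzero differences (with sign): -5, -4, +4, -4, -7, +7, -5, -4, -3, -7, -5, -7
Step 2: Count signs: positive = 2, negative = 10.
Step 3: Under H0: P(positive) = 0.5, so the number of positives S ~ Bin(12, 0.5).
Step 4: Two-sided exact p-value = sum of Bin(12,0.5) probabilities at or below the observed probability = 0.038574.
Step 5: alpha = 0.05. reject H0.

n_eff = 12, pos = 2, neg = 10, p = 0.038574, reject H0.


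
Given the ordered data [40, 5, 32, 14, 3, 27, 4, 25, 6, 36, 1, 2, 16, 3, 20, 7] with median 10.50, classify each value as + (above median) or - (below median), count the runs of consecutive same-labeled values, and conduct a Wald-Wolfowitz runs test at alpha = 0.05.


Step 1: Compute median = 10.50; label A = above, B = below.
Labels in order: ABAABABABABBABAB  (n_A = 8, n_B = 8)
Step 2: Count runs R = 14.
Step 3: Under H0 (random ordering), E[R] = 2*n_A*n_B/(n_A+n_B) + 1 = 2*8*8/16 + 1 = 9.0000.
        Var[R] = 2*n_A*n_B*(2*n_A*n_B - n_A - n_B) / ((n_A+n_B)^2 * (n_A+n_B-1)) = 14336/3840 = 3.7333.
        SD[R] = 1.9322.
Step 4: Continuity-corrected z = (R - 0.5 - E[R]) / SD[R] = (14 - 0.5 - 9.0000) / 1.9322 = 2.3290.
Step 5: Two-sided p-value via normal approximation = 2*(1 - Phi(|z|)) = 0.019861.
Step 6: alpha = 0.05. reject H0.

R = 14, z = 2.3290, p = 0.019861, reject H0.


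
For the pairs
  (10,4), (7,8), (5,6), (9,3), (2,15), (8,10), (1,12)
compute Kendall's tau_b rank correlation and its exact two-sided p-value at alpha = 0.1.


Step 1: Enumerate the 21 unordered pairs (i,j) with i<j and classify each by sign(x_j-x_i) * sign(y_j-y_i).
  (1,2):dx=-3,dy=+4->D; (1,3):dx=-5,dy=+2->D; (1,4):dx=-1,dy=-1->C; (1,5):dx=-8,dy=+11->D
  (1,6):dx=-2,dy=+6->D; (1,7):dx=-9,dy=+8->D; (2,3):dx=-2,dy=-2->C; (2,4):dx=+2,dy=-5->D
  (2,5):dx=-5,dy=+7->D; (2,6):dx=+1,dy=+2->C; (2,7):dx=-6,dy=+4->D; (3,4):dx=+4,dy=-3->D
  (3,5):dx=-3,dy=+9->D; (3,6):dx=+3,dy=+4->C; (3,7):dx=-4,dy=+6->D; (4,5):dx=-7,dy=+12->D
  (4,6):dx=-1,dy=+7->D; (4,7):dx=-8,dy=+9->D; (5,6):dx=+6,dy=-5->D; (5,7):dx=-1,dy=-3->C
  (6,7):dx=-7,dy=+2->D
Step 2: C = 5, D = 16, total pairs = 21.
Step 3: tau = (C - D)/(n(n-1)/2) = (5 - 16)/21 = -0.523810.
Step 4: Exact two-sided p-value (enumerate n! = 5040 permutations of y under H0): p = 0.136111.
Step 5: alpha = 0.1. fail to reject H0.

tau_b = -0.5238 (C=5, D=16), p = 0.136111, fail to reject H0.


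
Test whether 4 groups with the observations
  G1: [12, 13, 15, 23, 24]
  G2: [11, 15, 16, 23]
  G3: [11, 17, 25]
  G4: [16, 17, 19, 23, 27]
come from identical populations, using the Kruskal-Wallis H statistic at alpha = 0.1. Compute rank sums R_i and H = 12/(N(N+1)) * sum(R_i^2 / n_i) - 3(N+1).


Step 1: Combine all N = 17 observations and assign midranks.
sorted (value, group, rank): (11,G2,1.5), (11,G3,1.5), (12,G1,3), (13,G1,4), (15,G1,5.5), (15,G2,5.5), (16,G2,7.5), (16,G4,7.5), (17,G3,9.5), (17,G4,9.5), (19,G4,11), (23,G1,13), (23,G2,13), (23,G4,13), (24,G1,15), (25,G3,16), (27,G4,17)
Step 2: Sum ranks within each group.
R_1 = 40.5 (n_1 = 5)
R_2 = 27.5 (n_2 = 4)
R_3 = 27 (n_3 = 3)
R_4 = 58 (n_4 = 5)
Step 3: H = 12/(N(N+1)) * sum(R_i^2/n_i) - 3(N+1)
     = 12/(17*18) * (40.5^2/5 + 27.5^2/4 + 27^2/3 + 58^2/5) - 3*18
     = 0.039216 * 1432.91 - 54
     = 2.192647.
Step 4: Ties present; correction factor C = 1 - 48/(17^3 - 17) = 0.990196. Corrected H = 2.192647 / 0.990196 = 2.214356.
Step 5: Under H0, H ~ chi^2(3); p-value = 0.529126.
Step 6: alpha = 0.1. fail to reject H0.

H = 2.2144, df = 3, p = 0.529126, fail to reject H0.


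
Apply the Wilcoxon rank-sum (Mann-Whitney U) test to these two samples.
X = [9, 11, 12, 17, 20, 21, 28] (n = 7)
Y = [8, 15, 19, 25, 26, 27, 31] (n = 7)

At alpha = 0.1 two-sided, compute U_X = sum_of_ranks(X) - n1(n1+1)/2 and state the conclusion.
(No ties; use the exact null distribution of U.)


Step 1: Combine and sort all 14 observations; assign midranks.
sorted (value, group): (8,Y), (9,X), (11,X), (12,X), (15,Y), (17,X), (19,Y), (20,X), (21,X), (25,Y), (26,Y), (27,Y), (28,X), (31,Y)
ranks: 8->1, 9->2, 11->3, 12->4, 15->5, 17->6, 19->7, 20->8, 21->9, 25->10, 26->11, 27->12, 28->13, 31->14
Step 2: Rank sum for X: R1 = 2 + 3 + 4 + 6 + 8 + 9 + 13 = 45.
Step 3: U_X = R1 - n1(n1+1)/2 = 45 - 7*8/2 = 45 - 28 = 17.
       U_Y = n1*n2 - U_X = 49 - 17 = 32.
Step 4: No ties, so the exact null distribution of U (based on enumerating the C(14,7) = 3432 equally likely rank assignments) gives the two-sided p-value.
Step 5: p-value = 0.382867; compare to alpha = 0.1. fail to reject H0.

U_X = 17, p = 0.382867, fail to reject H0 at alpha = 0.1.


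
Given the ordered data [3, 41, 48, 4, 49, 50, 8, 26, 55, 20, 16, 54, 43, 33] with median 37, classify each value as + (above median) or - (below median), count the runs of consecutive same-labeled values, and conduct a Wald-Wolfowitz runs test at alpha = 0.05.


Step 1: Compute median = 37; label A = above, B = below.
Labels in order: BAABAABBABBAAB  (n_A = 7, n_B = 7)
Step 2: Count runs R = 9.
Step 3: Under H0 (random ordering), E[R] = 2*n_A*n_B/(n_A+n_B) + 1 = 2*7*7/14 + 1 = 8.0000.
        Var[R] = 2*n_A*n_B*(2*n_A*n_B - n_A - n_B) / ((n_A+n_B)^2 * (n_A+n_B-1)) = 8232/2548 = 3.2308.
        SD[R] = 1.7974.
Step 4: Continuity-corrected z = (R - 0.5 - E[R]) / SD[R] = (9 - 0.5 - 8.0000) / 1.7974 = 0.2782.
Step 5: Two-sided p-value via normal approximation = 2*(1 - Phi(|z|)) = 0.780879.
Step 6: alpha = 0.05. fail to reject H0.

R = 9, z = 0.2782, p = 0.780879, fail to reject H0.


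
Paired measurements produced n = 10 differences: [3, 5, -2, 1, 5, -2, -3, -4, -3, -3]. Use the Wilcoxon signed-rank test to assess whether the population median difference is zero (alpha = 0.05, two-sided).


Step 1: Drop any zero differences (none here) and take |d_i|.
|d| = [3, 5, 2, 1, 5, 2, 3, 4, 3, 3]
Step 2: Midrank |d_i| (ties get averaged ranks).
ranks: |3|->5.5, |5|->9.5, |2|->2.5, |1|->1, |5|->9.5, |2|->2.5, |3|->5.5, |4|->8, |3|->5.5, |3|->5.5
Step 3: Attach original signs; sum ranks with positive sign and with negative sign.
W+ = 5.5 + 9.5 + 1 + 9.5 = 25.5
W- = 2.5 + 2.5 + 5.5 + 8 + 5.5 + 5.5 = 29.5
(Check: W+ + W- = 55 should equal n(n+1)/2 = 55.)
Step 4: Test statistic W = min(W+, W-) = 25.5.
Step 5: Ties in |d|, so use the tie-corrected normal approximation.
        E[W] = n(n+1)/4 = 10*11/4 = 27.5.
        Tie groups: |d|=2 (t=2), |d|=3 (t=4), |d|=5 (t=2); sum(t^3 - t) = 72.
        Var[W] = n(n+1)(2n+1)/24 - sum(t^3-t)/48 = 2310/24 - 72/48 = 94.75.
        z = (W - E[W]) / sqrt(Var[W]) = (25.5 - 27.5) / 9.7340 = -0.2055.
        Two-sided p = 2*Phi(z) = 0.837208.
Step 6: alpha = 0.05. fail to reject H0.

W+ = 25.5, W- = 29.5, W = min = 25.5, p = 0.837208, fail to reject H0.


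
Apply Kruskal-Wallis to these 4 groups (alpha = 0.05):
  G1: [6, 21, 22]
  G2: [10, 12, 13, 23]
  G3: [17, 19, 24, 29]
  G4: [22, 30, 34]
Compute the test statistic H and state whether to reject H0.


Step 1: Combine all N = 14 observations and assign midranks.
sorted (value, group, rank): (6,G1,1), (10,G2,2), (12,G2,3), (13,G2,4), (17,G3,5), (19,G3,6), (21,G1,7), (22,G1,8.5), (22,G4,8.5), (23,G2,10), (24,G3,11), (29,G3,12), (30,G4,13), (34,G4,14)
Step 2: Sum ranks within each group.
R_1 = 16.5 (n_1 = 3)
R_2 = 19 (n_2 = 4)
R_3 = 34 (n_3 = 4)
R_4 = 35.5 (n_4 = 3)
Step 3: H = 12/(N(N+1)) * sum(R_i^2/n_i) - 3(N+1)
     = 12/(14*15) * (16.5^2/3 + 19^2/4 + 34^2/4 + 35.5^2/3) - 3*15
     = 0.057143 * 890.083 - 45
     = 5.861905.
Step 4: Ties present; correction factor C = 1 - 6/(14^3 - 14) = 0.997802. Corrected H = 5.861905 / 0.997802 = 5.874816.
Step 5: Under H0, H ~ chi^2(3); p-value = 0.117862.
Step 6: alpha = 0.05. fail to reject H0.

H = 5.8748, df = 3, p = 0.117862, fail to reject H0.


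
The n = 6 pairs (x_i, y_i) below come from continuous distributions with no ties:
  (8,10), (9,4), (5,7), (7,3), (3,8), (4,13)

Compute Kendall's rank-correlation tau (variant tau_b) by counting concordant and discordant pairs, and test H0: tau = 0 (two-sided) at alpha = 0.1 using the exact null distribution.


Step 1: Enumerate the 15 unordered pairs (i,j) with i<j and classify each by sign(x_j-x_i) * sign(y_j-y_i).
  (1,2):dx=+1,dy=-6->D; (1,3):dx=-3,dy=-3->C; (1,4):dx=-1,dy=-7->C; (1,5):dx=-5,dy=-2->C
  (1,6):dx=-4,dy=+3->D; (2,3):dx=-4,dy=+3->D; (2,4):dx=-2,dy=-1->C; (2,5):dx=-6,dy=+4->D
  (2,6):dx=-5,dy=+9->D; (3,4):dx=+2,dy=-4->D; (3,5):dx=-2,dy=+1->D; (3,6):dx=-1,dy=+6->D
  (4,5):dx=-4,dy=+5->D; (4,6):dx=-3,dy=+10->D; (5,6):dx=+1,dy=+5->C
Step 2: C = 5, D = 10, total pairs = 15.
Step 3: tau = (C - D)/(n(n-1)/2) = (5 - 10)/15 = -0.333333.
Step 4: Exact two-sided p-value (enumerate n! = 720 permutations of y under H0): p = 0.469444.
Step 5: alpha = 0.1. fail to reject H0.

tau_b = -0.3333 (C=5, D=10), p = 0.469444, fail to reject H0.


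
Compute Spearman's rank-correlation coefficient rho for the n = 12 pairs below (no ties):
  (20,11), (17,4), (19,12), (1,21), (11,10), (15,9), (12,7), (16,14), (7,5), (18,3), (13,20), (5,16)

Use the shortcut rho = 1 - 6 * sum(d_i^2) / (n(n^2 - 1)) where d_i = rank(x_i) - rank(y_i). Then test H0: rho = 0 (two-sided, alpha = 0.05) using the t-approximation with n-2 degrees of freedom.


Step 1: Rank x and y separately (midranks; no ties here).
rank(x): 20->12, 17->9, 19->11, 1->1, 11->4, 15->7, 12->5, 16->8, 7->3, 18->10, 13->6, 5->2
rank(y): 11->7, 4->2, 12->8, 21->12, 10->6, 9->5, 7->4, 14->9, 5->3, 3->1, 20->11, 16->10
Step 2: d_i = R_x(i) - R_y(i); compute d_i^2.
  (12-7)^2=25, (9-2)^2=49, (11-8)^2=9, (1-12)^2=121, (4-6)^2=4, (7-5)^2=4, (5-4)^2=1, (8-9)^2=1, (3-3)^2=0, (10-1)^2=81, (6-11)^2=25, (2-10)^2=64
sum(d^2) = 384.
Step 3: rho = 1 - 6*384 / (12*(12^2 - 1)) = 1 - 2304/1716 = -0.342657.
Step 4: Under H0, t = rho * sqrt((n-2)/(1-rho^2)) = -1.1534 ~ t(10).
Step 5: Two-sided p-value from the t-distribution with 10 df = 0.275567.
Step 6: alpha = 0.05. fail to reject H0.

rho = -0.3427, p = 0.275567, fail to reject H0 at alpha = 0.05.


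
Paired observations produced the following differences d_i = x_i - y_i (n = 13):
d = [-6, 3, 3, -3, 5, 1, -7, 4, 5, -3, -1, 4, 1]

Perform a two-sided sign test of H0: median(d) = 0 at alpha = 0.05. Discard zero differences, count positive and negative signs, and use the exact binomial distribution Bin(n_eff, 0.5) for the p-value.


Step 1: Discard zero differences. Original n = 13; n_eff = number of nonzero differences = 13.
Nonzero differences (with sign): -6, +3, +3, -3, +5, +1, -7, +4, +5, -3, -1, +4, +1
Step 2: Count signs: positive = 8, negative = 5.
Step 3: Under H0: P(positive) = 0.5, so the number of positives S ~ Bin(13, 0.5).
Step 4: Two-sided exact p-value = sum of Bin(13,0.5) probabilities at or below the observed probability = 0.581055.
Step 5: alpha = 0.05. fail to reject H0.

n_eff = 13, pos = 8, neg = 5, p = 0.581055, fail to reject H0.


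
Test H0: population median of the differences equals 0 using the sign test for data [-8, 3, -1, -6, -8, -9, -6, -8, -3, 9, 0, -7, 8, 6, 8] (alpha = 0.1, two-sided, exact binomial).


Step 1: Discard zero differences. Original n = 15; n_eff = number of nonzero differences = 14.
Nonzero differences (with sign): -8, +3, -1, -6, -8, -9, -6, -8, -3, +9, -7, +8, +6, +8
Step 2: Count signs: positive = 5, negative = 9.
Step 3: Under H0: P(positive) = 0.5, so the number of positives S ~ Bin(14, 0.5).
Step 4: Two-sided exact p-value = sum of Bin(14,0.5) probabilities at or below the observed probability = 0.423950.
Step 5: alpha = 0.1. fail to reject H0.

n_eff = 14, pos = 5, neg = 9, p = 0.423950, fail to reject H0.


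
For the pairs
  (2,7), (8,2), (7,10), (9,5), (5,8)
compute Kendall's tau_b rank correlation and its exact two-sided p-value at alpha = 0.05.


Step 1: Enumerate the 10 unordered pairs (i,j) with i<j and classify each by sign(x_j-x_i) * sign(y_j-y_i).
  (1,2):dx=+6,dy=-5->D; (1,3):dx=+5,dy=+3->C; (1,4):dx=+7,dy=-2->D; (1,5):dx=+3,dy=+1->C
  (2,3):dx=-1,dy=+8->D; (2,4):dx=+1,dy=+3->C; (2,5):dx=-3,dy=+6->D; (3,4):dx=+2,dy=-5->D
  (3,5):dx=-2,dy=-2->C; (4,5):dx=-4,dy=+3->D
Step 2: C = 4, D = 6, total pairs = 10.
Step 3: tau = (C - D)/(n(n-1)/2) = (4 - 6)/10 = -0.200000.
Step 4: Exact two-sided p-value (enumerate n! = 120 permutations of y under H0): p = 0.816667.
Step 5: alpha = 0.05. fail to reject H0.

tau_b = -0.2000 (C=4, D=6), p = 0.816667, fail to reject H0.


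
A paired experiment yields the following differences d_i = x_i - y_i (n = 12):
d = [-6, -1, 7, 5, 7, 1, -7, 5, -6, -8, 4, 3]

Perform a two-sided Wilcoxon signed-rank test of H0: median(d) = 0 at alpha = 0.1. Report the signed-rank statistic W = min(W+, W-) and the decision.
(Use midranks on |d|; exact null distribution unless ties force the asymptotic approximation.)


Step 1: Drop any zero differences (none here) and take |d_i|.
|d| = [6, 1, 7, 5, 7, 1, 7, 5, 6, 8, 4, 3]
Step 2: Midrank |d_i| (ties get averaged ranks).
ranks: |6|->7.5, |1|->1.5, |7|->10, |5|->5.5, |7|->10, |1|->1.5, |7|->10, |5|->5.5, |6|->7.5, |8|->12, |4|->4, |3|->3
Step 3: Attach original signs; sum ranks with positive sign and with negative sign.
W+ = 10 + 5.5 + 10 + 1.5 + 5.5 + 4 + 3 = 39.5
W- = 7.5 + 1.5 + 10 + 7.5 + 12 = 38.5
(Check: W+ + W- = 78 should equal n(n+1)/2 = 78.)
Step 4: Test statistic W = min(W+, W-) = 38.5.
Step 5: Ties in |d|, so use the tie-corrected normal approximation.
        E[W] = n(n+1)/4 = 12*13/4 = 39.
        Tie groups: |d|=1 (t=2), |d|=5 (t=2), |d|=6 (t=2), |d|=7 (t=3); sum(t^3 - t) = 42.
        Var[W] = n(n+1)(2n+1)/24 - sum(t^3-t)/48 = 3900/24 - 42/48 = 161.625.
        z = (W - E[W]) / sqrt(Var[W]) = (38.5 - 39) / 12.7132 = -0.0393.
        Two-sided p = 2*Phi(z) = 0.968628.
Step 6: alpha = 0.1. fail to reject H0.

W+ = 39.5, W- = 38.5, W = min = 38.5, p = 0.968628, fail to reject H0.


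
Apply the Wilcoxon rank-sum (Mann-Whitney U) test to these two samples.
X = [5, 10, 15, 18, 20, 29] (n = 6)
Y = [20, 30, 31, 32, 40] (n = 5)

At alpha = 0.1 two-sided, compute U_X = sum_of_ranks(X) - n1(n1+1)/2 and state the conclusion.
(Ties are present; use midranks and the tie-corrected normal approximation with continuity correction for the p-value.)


Step 1: Combine and sort all 11 observations; assign midranks.
sorted (value, group): (5,X), (10,X), (15,X), (18,X), (20,X), (20,Y), (29,X), (30,Y), (31,Y), (32,Y), (40,Y)
ranks: 5->1, 10->2, 15->3, 18->4, 20->5.5, 20->5.5, 29->7, 30->8, 31->9, 32->10, 40->11
Step 2: Rank sum for X: R1 = 1 + 2 + 3 + 4 + 5.5 + 7 = 22.5.
Step 3: U_X = R1 - n1(n1+1)/2 = 22.5 - 6*7/2 = 22.5 - 21 = 1.5.
       U_Y = n1*n2 - U_X = 30 - 1.5 = 28.5.
Step 4: Ties are present, so use the tie-corrected normal approximation (with continuity correction) for the p-value.
Step 5: p-value = 0.017365; compare to alpha = 0.1. reject H0.

U_X = 1.5, p = 0.017365, reject H0 at alpha = 0.1.


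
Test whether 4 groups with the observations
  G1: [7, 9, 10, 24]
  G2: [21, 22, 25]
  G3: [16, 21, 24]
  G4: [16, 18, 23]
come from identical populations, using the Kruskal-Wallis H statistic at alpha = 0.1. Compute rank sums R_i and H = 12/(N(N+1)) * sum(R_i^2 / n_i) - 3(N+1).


Step 1: Combine all N = 13 observations and assign midranks.
sorted (value, group, rank): (7,G1,1), (9,G1,2), (10,G1,3), (16,G3,4.5), (16,G4,4.5), (18,G4,6), (21,G2,7.5), (21,G3,7.5), (22,G2,9), (23,G4,10), (24,G1,11.5), (24,G3,11.5), (25,G2,13)
Step 2: Sum ranks within each group.
R_1 = 17.5 (n_1 = 4)
R_2 = 29.5 (n_2 = 3)
R_3 = 23.5 (n_3 = 3)
R_4 = 20.5 (n_4 = 3)
Step 3: H = 12/(N(N+1)) * sum(R_i^2/n_i) - 3(N+1)
     = 12/(13*14) * (17.5^2/4 + 29.5^2/3 + 23.5^2/3 + 20.5^2/3) - 3*14
     = 0.065934 * 690.812 - 42
     = 3.548077.
Step 4: Ties present; correction factor C = 1 - 18/(13^3 - 13) = 0.991758. Corrected H = 3.548077 / 0.991758 = 3.577562.
Step 5: Under H0, H ~ chi^2(3); p-value = 0.310841.
Step 6: alpha = 0.1. fail to reject H0.

H = 3.5776, df = 3, p = 0.310841, fail to reject H0.


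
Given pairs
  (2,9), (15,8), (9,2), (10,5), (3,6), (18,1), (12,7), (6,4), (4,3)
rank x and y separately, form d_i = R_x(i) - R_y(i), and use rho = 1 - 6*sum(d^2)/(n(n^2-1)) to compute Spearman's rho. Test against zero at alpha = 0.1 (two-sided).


Step 1: Rank x and y separately (midranks; no ties here).
rank(x): 2->1, 15->8, 9->5, 10->6, 3->2, 18->9, 12->7, 6->4, 4->3
rank(y): 9->9, 8->8, 2->2, 5->5, 6->6, 1->1, 7->7, 4->4, 3->3
Step 2: d_i = R_x(i) - R_y(i); compute d_i^2.
  (1-9)^2=64, (8-8)^2=0, (5-2)^2=9, (6-5)^2=1, (2-6)^2=16, (9-1)^2=64, (7-7)^2=0, (4-4)^2=0, (3-3)^2=0
sum(d^2) = 154.
Step 3: rho = 1 - 6*154 / (9*(9^2 - 1)) = 1 - 924/720 = -0.283333.
Step 4: Under H0, t = rho * sqrt((n-2)/(1-rho^2)) = -0.7817 ~ t(7).
Step 5: Two-sided p-value from the t-distribution with 7 df = 0.460030.
Step 6: alpha = 0.1. fail to reject H0.

rho = -0.2833, p = 0.460030, fail to reject H0 at alpha = 0.1.


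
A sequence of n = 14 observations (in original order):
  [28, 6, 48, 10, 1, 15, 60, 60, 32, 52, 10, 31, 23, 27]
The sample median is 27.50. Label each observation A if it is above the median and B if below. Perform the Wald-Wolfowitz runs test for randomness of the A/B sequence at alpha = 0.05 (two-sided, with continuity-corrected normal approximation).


Step 1: Compute median = 27.50; label A = above, B = below.
Labels in order: ABABBBAAAABABB  (n_A = 7, n_B = 7)
Step 2: Count runs R = 8.
Step 3: Under H0 (random ordering), E[R] = 2*n_A*n_B/(n_A+n_B) + 1 = 2*7*7/14 + 1 = 8.0000.
        Var[R] = 2*n_A*n_B*(2*n_A*n_B - n_A - n_B) / ((n_A+n_B)^2 * (n_A+n_B-1)) = 8232/2548 = 3.2308.
        SD[R] = 1.7974.
Step 4: R = E[R], so z = 0 with no continuity correction.
Step 5: Two-sided p-value via normal approximation = 2*(1 - Phi(|z|)) = 1.000000.
Step 6: alpha = 0.05. fail to reject H0.

R = 8, z = 0.0000, p = 1.000000, fail to reject H0.


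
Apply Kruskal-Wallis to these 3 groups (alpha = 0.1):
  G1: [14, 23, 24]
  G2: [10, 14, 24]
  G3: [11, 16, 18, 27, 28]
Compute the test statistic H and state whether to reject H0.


Step 1: Combine all N = 11 observations and assign midranks.
sorted (value, group, rank): (10,G2,1), (11,G3,2), (14,G1,3.5), (14,G2,3.5), (16,G3,5), (18,G3,6), (23,G1,7), (24,G1,8.5), (24,G2,8.5), (27,G3,10), (28,G3,11)
Step 2: Sum ranks within each group.
R_1 = 19 (n_1 = 3)
R_2 = 13 (n_2 = 3)
R_3 = 34 (n_3 = 5)
Step 3: H = 12/(N(N+1)) * sum(R_i^2/n_i) - 3(N+1)
     = 12/(11*12) * (19^2/3 + 13^2/3 + 34^2/5) - 3*12
     = 0.090909 * 407.867 - 36
     = 1.078788.
Step 4: Ties present; correction factor C = 1 - 12/(11^3 - 11) = 0.990909. Corrected H = 1.078788 / 0.990909 = 1.088685.
Step 5: Under H0, H ~ chi^2(2); p-value = 0.580223.
Step 6: alpha = 0.1. fail to reject H0.

H = 1.0887, df = 2, p = 0.580223, fail to reject H0.


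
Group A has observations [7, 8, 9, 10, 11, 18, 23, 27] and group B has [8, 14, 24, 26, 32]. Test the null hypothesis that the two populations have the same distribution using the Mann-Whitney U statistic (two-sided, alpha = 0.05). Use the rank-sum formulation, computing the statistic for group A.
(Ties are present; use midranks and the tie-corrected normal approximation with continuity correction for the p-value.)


Step 1: Combine and sort all 13 observations; assign midranks.
sorted (value, group): (7,X), (8,X), (8,Y), (9,X), (10,X), (11,X), (14,Y), (18,X), (23,X), (24,Y), (26,Y), (27,X), (32,Y)
ranks: 7->1, 8->2.5, 8->2.5, 9->4, 10->5, 11->6, 14->7, 18->8, 23->9, 24->10, 26->11, 27->12, 32->13
Step 2: Rank sum for X: R1 = 1 + 2.5 + 4 + 5 + 6 + 8 + 9 + 12 = 47.5.
Step 3: U_X = R1 - n1(n1+1)/2 = 47.5 - 8*9/2 = 47.5 - 36 = 11.5.
       U_Y = n1*n2 - U_X = 40 - 11.5 = 28.5.
Step 4: Ties are present, so use the tie-corrected normal approximation (with continuity correction) for the p-value.
Step 5: p-value = 0.240919; compare to alpha = 0.05. fail to reject H0.

U_X = 11.5, p = 0.240919, fail to reject H0 at alpha = 0.05.


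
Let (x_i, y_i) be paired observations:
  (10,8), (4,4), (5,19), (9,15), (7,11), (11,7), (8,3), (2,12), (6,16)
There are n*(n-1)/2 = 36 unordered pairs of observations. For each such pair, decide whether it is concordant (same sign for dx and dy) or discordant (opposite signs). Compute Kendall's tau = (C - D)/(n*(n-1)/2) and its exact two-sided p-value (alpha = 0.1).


Step 1: Enumerate the 36 unordered pairs (i,j) with i<j and classify each by sign(x_j-x_i) * sign(y_j-y_i).
  (1,2):dx=-6,dy=-4->C; (1,3):dx=-5,dy=+11->D; (1,4):dx=-1,dy=+7->D; (1,5):dx=-3,dy=+3->D
  (1,6):dx=+1,dy=-1->D; (1,7):dx=-2,dy=-5->C; (1,8):dx=-8,dy=+4->D; (1,9):dx=-4,dy=+8->D
  (2,3):dx=+1,dy=+15->C; (2,4):dx=+5,dy=+11->C; (2,5):dx=+3,dy=+7->C; (2,6):dx=+7,dy=+3->C
  (2,7):dx=+4,dy=-1->D; (2,8):dx=-2,dy=+8->D; (2,9):dx=+2,dy=+12->C; (3,4):dx=+4,dy=-4->D
  (3,5):dx=+2,dy=-8->D; (3,6):dx=+6,dy=-12->D; (3,7):dx=+3,dy=-16->D; (3,8):dx=-3,dy=-7->C
  (3,9):dx=+1,dy=-3->D; (4,5):dx=-2,dy=-4->C; (4,6):dx=+2,dy=-8->D; (4,7):dx=-1,dy=-12->C
  (4,8):dx=-7,dy=-3->C; (4,9):dx=-3,dy=+1->D; (5,6):dx=+4,dy=-4->D; (5,7):dx=+1,dy=-8->D
  (5,8):dx=-5,dy=+1->D; (5,9):dx=-1,dy=+5->D; (6,7):dx=-3,dy=-4->C; (6,8):dx=-9,dy=+5->D
  (6,9):dx=-5,dy=+9->D; (7,8):dx=-6,dy=+9->D; (7,9):dx=-2,dy=+13->D; (8,9):dx=+4,dy=+4->C
Step 2: C = 13, D = 23, total pairs = 36.
Step 3: tau = (C - D)/(n(n-1)/2) = (13 - 23)/36 = -0.277778.
Step 4: Exact two-sided p-value (enumerate n! = 362880 permutations of y under H0): p = 0.358488.
Step 5: alpha = 0.1. fail to reject H0.

tau_b = -0.2778 (C=13, D=23), p = 0.358488, fail to reject H0.


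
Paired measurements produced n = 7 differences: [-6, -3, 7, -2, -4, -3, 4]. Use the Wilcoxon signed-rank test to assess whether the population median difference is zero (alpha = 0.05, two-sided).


Step 1: Drop any zero differences (none here) and take |d_i|.
|d| = [6, 3, 7, 2, 4, 3, 4]
Step 2: Midrank |d_i| (ties get averaged ranks).
ranks: |6|->6, |3|->2.5, |7|->7, |2|->1, |4|->4.5, |3|->2.5, |4|->4.5
Step 3: Attach original signs; sum ranks with positive sign and with negative sign.
W+ = 7 + 4.5 = 11.5
W- = 6 + 2.5 + 1 + 4.5 + 2.5 = 16.5
(Check: W+ + W- = 28 should equal n(n+1)/2 = 28.)
Step 4: Test statistic W = min(W+, W-) = 11.5.
Step 5: Ties in |d|, so use the tie-corrected normal approximation.
        E[W] = n(n+1)/4 = 7*8/4 = 14.
        Tie groups: |d|=3 (t=2), |d|=4 (t=2); sum(t^3 - t) = 12.
        Var[W] = n(n+1)(2n+1)/24 - sum(t^3-t)/48 = 840/24 - 12/48 = 34.75.
        z = (W - E[W]) / sqrt(Var[W]) = (11.5 - 14) / 5.8949 = -0.4241.
        Two-sided p = 2*Phi(z) = 0.671497.
Step 6: alpha = 0.05. fail to reject H0.

W+ = 11.5, W- = 16.5, W = min = 11.5, p = 0.671497, fail to reject H0.


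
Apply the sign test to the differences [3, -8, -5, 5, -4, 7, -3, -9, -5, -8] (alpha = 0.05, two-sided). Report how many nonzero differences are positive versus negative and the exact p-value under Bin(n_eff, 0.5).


Step 1: Discard zero differences. Original n = 10; n_eff = number of nonzero differences = 10.
Nonzero differences (with sign): +3, -8, -5, +5, -4, +7, -3, -9, -5, -8
Step 2: Count signs: positive = 3, negative = 7.
Step 3: Under H0: P(positive) = 0.5, so the number of positives S ~ Bin(10, 0.5).
Step 4: Two-sided exact p-value = sum of Bin(10,0.5) probabilities at or below the observed probability = 0.343750.
Step 5: alpha = 0.05. fail to reject H0.

n_eff = 10, pos = 3, neg = 7, p = 0.343750, fail to reject H0.
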